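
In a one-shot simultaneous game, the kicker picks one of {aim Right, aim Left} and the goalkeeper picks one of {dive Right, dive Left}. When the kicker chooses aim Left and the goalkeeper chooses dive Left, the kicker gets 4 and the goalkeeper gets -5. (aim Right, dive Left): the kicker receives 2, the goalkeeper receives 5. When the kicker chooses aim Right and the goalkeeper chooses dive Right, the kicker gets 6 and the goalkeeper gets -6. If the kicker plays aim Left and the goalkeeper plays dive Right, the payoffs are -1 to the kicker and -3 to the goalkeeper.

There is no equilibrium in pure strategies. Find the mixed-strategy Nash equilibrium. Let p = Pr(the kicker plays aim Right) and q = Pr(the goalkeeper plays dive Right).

p = 2/13, q = 2/9

In a mixed equilibrium the goalkeeper is indifferent between dive Right and dive Left; this condition fixes p.
  the goalkeeper's payoff from dive Right: p·(-6) + (1−p)·(-3) = -3p - 3
  the goalkeeper's payoff from dive Left: p·5 + (1−p)·(-5) = 10p - 5
  -3p - 3 = 10p - 5  ⇒  -13p = -2  ⇒  p = 2/13.
For the kicker to be willing to mix, the kicker must be indifferent between aim Right and aim Left, which pins down the goalkeeper's mix.
  the kicker's expected payoff from aim Right: q·6 + (1−q)·2 = 4q + 2
  the kicker's expected payoff from aim Left: q·(-1) + (1−q)·4 = -5q + 4
  4q + 2 = -5q + 4  ⇒  9q = 2  ⇒  q = 2/9.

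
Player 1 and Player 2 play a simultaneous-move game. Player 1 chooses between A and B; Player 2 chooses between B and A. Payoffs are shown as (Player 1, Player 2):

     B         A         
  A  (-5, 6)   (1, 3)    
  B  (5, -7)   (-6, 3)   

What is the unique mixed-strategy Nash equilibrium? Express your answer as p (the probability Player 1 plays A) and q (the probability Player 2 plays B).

p = 10/13, q = 7/17

Player 1's mix must leave Player 2 indifferent between B and A.
  Player 2's payoff to B: p·6 + (1−p)·(-7) = 13p - 7
  Player 2's payoff to A: p·3 + (1−p)·3 = 3
  13p - 7 = 3  ⇒  13p = 10  ⇒  p = 10/13.
Set Player 1's expected payoff from A equal to that from B:
  Player 1's expected payoff from A: q·(-5) + (1−q)·1 = -6q + 1
  Player 1's expected payoff from B: q·5 + (1−q)·(-6) = 11q - 6
  -6q + 1 = 11q - 6  ⇒  -17q = -7  ⇒  q = 7/17.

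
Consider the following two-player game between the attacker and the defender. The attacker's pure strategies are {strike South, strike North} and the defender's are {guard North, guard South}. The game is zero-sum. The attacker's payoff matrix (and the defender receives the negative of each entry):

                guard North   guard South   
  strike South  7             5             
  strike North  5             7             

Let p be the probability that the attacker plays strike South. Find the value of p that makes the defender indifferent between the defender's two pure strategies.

In a mixed equilibrium the defender is indifferent between guard North and guard South; this condition fixes p.
  the defender's payoff from guard North: p·(-7) + (1−p)·(-5) = -2p - 5
  the defender's payoff from guard South: p·(-5) + (1−p)·(-7) = 2p - 7
  -2p - 5 = 2p - 7  ⇒  -4p = -2  ⇒  p = 1/2.

p = 1/2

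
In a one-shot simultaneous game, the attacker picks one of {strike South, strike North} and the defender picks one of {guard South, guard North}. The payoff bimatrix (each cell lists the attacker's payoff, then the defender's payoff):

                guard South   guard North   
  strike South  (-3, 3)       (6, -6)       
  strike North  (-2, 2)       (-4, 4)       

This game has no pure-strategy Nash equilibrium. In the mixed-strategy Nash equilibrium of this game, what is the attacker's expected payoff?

The defender's mix must leave the attacker indifferent between strike South and strike North.
  the attacker's payoff to strike South: q·(-3) + (1−q)·6 = -9q + 6
  the attacker's payoff to strike North: q·(-2) + (1−q)·(-4) = 2q - 4
  -9q + 6 = 2q - 4  ⇒  -11q = -10  ⇒  q = 10/11.
At equilibrium the attacker is indifferent across rows, so the attacker's payoff equals the payoff from strike South: (10/11)·(-3) + (1/11)·6 = -24/11.

-24/11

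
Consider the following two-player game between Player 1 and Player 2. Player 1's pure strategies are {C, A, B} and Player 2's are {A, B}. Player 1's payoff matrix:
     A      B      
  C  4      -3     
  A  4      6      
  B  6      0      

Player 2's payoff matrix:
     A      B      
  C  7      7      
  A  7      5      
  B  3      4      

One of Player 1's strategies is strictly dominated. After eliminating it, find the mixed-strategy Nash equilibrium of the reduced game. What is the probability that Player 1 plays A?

p = 1/3

Player 1's strategy C is strictly dominated by B: 6 > 4 and 0 > -3. Eliminate C.
For Player 2 to be willing to mix, Player 2 must be indifferent between A and B, which pins down Player 1's mix.
  Player 2's payoff from A: p·7 + (1−p)·3 = 4p + 3
  Player 2's payoff from B: p·5 + (1−p)·4 = p + 4
  4p + 3 = p + 4  ⇒  3p = 1  ⇒  p = 1/3.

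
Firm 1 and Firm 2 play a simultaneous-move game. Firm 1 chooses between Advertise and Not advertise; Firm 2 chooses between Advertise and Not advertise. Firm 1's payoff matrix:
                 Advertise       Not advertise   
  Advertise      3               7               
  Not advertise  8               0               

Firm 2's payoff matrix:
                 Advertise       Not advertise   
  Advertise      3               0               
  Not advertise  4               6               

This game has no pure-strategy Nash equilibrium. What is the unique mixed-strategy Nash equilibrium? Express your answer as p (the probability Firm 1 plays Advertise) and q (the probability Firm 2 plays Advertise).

Firm 2's indifference between Advertise and Not advertise determines Firm 1's mixing probability p:
  Firm 2's payoff to Advertise: p·3 + (1−p)·4 = -p + 4
  Firm 2's payoff to Not advertise: p·0 + (1−p)·6 = -6p + 6
  -p + 4 = -6p + 6  ⇒  5p = 2  ⇒  p = 2/5.
Firm 2's mix must leave Firm 1 indifferent between Advertise and Not advertise.
  Firm 1's expected payoff from Advertise: q·3 + (1−q)·7 = -4q + 7
  Firm 1's expected payoff from Not advertise: q·8 + (1−q)·0 = 8q
  -4q + 7 = 8q  ⇒  -12q = -7  ⇒  q = 7/12.

p = 2/5, q = 7/12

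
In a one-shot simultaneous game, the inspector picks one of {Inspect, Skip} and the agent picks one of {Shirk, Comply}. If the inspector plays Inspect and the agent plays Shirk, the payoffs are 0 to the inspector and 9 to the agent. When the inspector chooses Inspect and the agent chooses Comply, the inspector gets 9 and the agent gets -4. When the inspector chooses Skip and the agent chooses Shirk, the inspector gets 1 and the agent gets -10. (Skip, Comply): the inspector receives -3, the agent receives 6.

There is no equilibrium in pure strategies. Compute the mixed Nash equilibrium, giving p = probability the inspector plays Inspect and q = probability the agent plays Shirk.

The agent's indifference between Shirk and Comply determines the inspector's mixing probability p:
  the agent's payoff to Shirk: p·9 + (1−p)·(-10) = 19p - 10
  the agent's payoff to Comply: p·(-4) + (1−p)·6 = -10p + 6
  19p - 10 = -10p + 6  ⇒  29p = 16  ⇒  p = 16/29.
Set the inspector's expected payoff from Inspect equal to that from Skip:
  the inspector's expected payoff from Inspect: q·0 + (1−q)·9 = -9q + 9
  the inspector's expected payoff from Skip: q·1 + (1−q)·(-3) = 4q - 3
  -9q + 9 = 4q - 3  ⇒  -13q = -12  ⇒  q = 12/13.

p = 16/29, q = 12/13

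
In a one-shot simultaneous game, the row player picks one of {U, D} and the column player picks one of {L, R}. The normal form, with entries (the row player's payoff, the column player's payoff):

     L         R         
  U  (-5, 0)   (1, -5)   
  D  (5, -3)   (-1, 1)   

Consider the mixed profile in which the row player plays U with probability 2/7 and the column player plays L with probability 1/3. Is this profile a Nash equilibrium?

No

Given the row player's mix p = 2/7, the column player's payoff from L is -15/7 but from R is -5/7. The column player strictly prefers R, so the column player would not mix.
So the proposed profile is not a Nash equilibrium.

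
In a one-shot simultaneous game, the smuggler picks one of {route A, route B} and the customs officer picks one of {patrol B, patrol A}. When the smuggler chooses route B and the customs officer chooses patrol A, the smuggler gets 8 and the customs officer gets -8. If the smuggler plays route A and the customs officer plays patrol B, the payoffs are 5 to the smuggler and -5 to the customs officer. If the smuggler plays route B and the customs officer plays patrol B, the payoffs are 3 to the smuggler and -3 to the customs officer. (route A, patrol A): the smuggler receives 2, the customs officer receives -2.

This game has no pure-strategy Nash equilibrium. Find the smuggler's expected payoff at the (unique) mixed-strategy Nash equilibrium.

17/4

Set the smuggler's expected payoff from route A equal to that from route B:
  the smuggler's payoff to route A: q·5 + (1−q)·2 = 3q + 2
  the smuggler's payoff to route B: q·3 + (1−q)·8 = -5q + 8
  3q + 2 = -5q + 8  ⇒  8q = 6  ⇒  q = 3/4.
At equilibrium the smuggler is indifferent across rows, so the smuggler's payoff equals the payoff from route A: (3/4)·5 + (1/4)·2 = 17/4.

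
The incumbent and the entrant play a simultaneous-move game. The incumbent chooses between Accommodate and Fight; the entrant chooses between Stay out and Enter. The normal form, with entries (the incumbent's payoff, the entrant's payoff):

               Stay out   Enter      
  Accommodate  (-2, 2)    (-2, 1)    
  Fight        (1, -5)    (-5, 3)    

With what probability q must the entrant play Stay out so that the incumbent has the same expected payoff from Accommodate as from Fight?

q = 1/2

The incumbent's indifference between Accommodate and Fight determines the entrant's mixing probability q:
  the incumbent's payoff to Accommodate: q·(-2) + (1−q)·(-2) = -2
  the incumbent's payoff to Fight: q·1 + (1−q)·(-5) = 6q - 5
  -2 = 6q - 5  ⇒  -6q = -3  ⇒  q = 1/2.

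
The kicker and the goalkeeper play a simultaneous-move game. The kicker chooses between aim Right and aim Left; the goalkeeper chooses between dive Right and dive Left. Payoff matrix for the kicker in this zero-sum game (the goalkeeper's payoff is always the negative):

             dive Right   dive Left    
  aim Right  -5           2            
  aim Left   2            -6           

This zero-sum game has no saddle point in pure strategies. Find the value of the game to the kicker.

v = -26/15

The goalkeeper's mix must leave the kicker indifferent between aim Right and aim Left.
  the kicker's payoff to aim Right: q·(-5) + (1−q)·2 = -7q + 2
  the kicker's payoff to aim Left: q·2 + (1−q)·(-6) = 8q - 6
  -7q + 2 = 8q - 6  ⇒  -15q = -8  ⇒  q = 8/15.
The value is the kicker's expected payoff against this mix (using aim Right): (8/15)·(-5) + (7/15)·2 = -26/15.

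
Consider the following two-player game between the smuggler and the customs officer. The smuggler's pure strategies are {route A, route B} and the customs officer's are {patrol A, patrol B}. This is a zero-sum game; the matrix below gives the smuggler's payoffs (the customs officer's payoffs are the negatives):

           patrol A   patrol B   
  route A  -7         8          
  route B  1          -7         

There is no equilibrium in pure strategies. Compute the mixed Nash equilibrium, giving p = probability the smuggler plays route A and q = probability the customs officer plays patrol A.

p = 8/23, q = 15/23

The smuggler's mix must leave the customs officer indifferent between patrol A and patrol B.
  the customs officer's payoff from patrol A: p·7 + (1−p)·(-1) = 8p - 1
  the customs officer's payoff from patrol B: p·(-8) + (1−p)·7 = -15p + 7
  8p - 1 = -15p + 7  ⇒  23p = 8  ⇒  p = 8/23.
The smuggler's indifference between route A and route B determines the customs officer's mixing probability q:
  the smuggler's payoff to route A: q·(-7) + (1−q)·8 = -15q + 8
  the smuggler's payoff to route B: q·1 + (1−q)·(-7) = 8q - 7
  -15q + 8 = 8q - 7  ⇒  -23q = -15  ⇒  q = 15/23.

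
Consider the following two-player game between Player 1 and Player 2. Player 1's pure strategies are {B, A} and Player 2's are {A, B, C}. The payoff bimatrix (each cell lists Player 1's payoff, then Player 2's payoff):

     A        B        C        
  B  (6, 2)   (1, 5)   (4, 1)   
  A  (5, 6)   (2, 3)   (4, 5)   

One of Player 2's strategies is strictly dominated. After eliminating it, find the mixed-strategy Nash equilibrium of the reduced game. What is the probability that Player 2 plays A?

q = 1/2

Player 2's strategy C is strictly dominated by A: 2 > 1 and 6 > 5. Eliminate C.
For Player 1 to be willing to mix, Player 1 must be indifferent between B and A, which pins down Player 2's mix.
  Player 1's expected payoff from B: q·6 + (1−q)·1 = 5q + 1
  Player 1's expected payoff from A: q·5 + (1−q)·2 = 3q + 2
  5q + 1 = 3q + 2  ⇒  2q = 1  ⇒  q = 1/2.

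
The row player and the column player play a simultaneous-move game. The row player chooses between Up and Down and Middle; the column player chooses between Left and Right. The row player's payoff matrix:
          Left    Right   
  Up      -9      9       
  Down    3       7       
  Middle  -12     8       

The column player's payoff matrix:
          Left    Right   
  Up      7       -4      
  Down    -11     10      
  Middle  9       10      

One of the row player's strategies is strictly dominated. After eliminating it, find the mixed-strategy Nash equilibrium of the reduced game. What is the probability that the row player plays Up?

The row player's strategy Middle is strictly dominated by Up: -9 > -12 and 9 > 8. Eliminate Middle.
For the column player to be willing to mix, the column player must be indifferent between Left and Right, which pins down the row player's mix.
  the column player's payoff to Left: p·7 + (1−p)·(-11) = 18p - 11
  the column player's payoff to Right: p·(-4) + (1−p)·10 = -14p + 10
  18p - 11 = -14p + 10  ⇒  32p = 21  ⇒  p = 21/32.

p = 21/32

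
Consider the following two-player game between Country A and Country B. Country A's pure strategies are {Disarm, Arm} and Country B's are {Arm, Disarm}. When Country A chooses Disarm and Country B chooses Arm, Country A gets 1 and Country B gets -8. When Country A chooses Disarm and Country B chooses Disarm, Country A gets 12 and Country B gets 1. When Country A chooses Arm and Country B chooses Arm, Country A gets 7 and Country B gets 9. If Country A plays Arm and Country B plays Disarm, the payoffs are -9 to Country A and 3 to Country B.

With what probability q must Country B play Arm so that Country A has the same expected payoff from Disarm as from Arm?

q = 7/9

For Country A to be willing to mix, Country A must be indifferent between Disarm and Arm, which pins down Country B's mix.
  Country A's expected payoff from Disarm: q·1 + (1−q)·12 = -11q + 12
  Country A's expected payoff from Arm: q·7 + (1−q)·(-9) = 16q - 9
  -11q + 12 = 16q - 9  ⇒  -27q = -21  ⇒  q = 7/9.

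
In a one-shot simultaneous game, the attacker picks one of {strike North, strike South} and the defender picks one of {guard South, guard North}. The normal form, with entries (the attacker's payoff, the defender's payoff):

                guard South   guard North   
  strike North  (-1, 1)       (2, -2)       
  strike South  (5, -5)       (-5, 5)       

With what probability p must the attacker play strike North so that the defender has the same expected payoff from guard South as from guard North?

p = 10/13

For the defender to be willing to mix, the defender must be indifferent between guard South and guard North, which pins down the attacker's mix.
  the defender's payoff from guard South: p·1 + (1−p)·(-5) = 6p - 5
  the defender's payoff from guard North: p·(-2) + (1−p)·5 = -7p + 5
  6p - 5 = -7p + 5  ⇒  13p = 10  ⇒  p = 10/13.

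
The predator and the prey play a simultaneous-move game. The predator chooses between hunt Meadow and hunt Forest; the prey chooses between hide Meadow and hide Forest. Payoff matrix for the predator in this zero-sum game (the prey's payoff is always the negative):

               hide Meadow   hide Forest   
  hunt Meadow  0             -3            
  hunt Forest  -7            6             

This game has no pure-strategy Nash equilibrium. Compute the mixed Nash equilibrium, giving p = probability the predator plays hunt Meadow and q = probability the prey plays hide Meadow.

p = 13/16, q = 9/16

In a mixed equilibrium the prey is indifferent between hide Meadow and hide Forest; this condition fixes p.
  the prey's payoff from hide Meadow: p·0 + (1−p)·7 = -7p + 7
  the prey's payoff from hide Forest: p·3 + (1−p)·(-6) = 9p - 6
  -7p + 7 = 9p - 6  ⇒  -16p = -13  ⇒  p = 13/16.
The prey's mix must leave the predator indifferent between hunt Meadow and hunt Forest.
  the predator's expected payoff from hunt Meadow: q·0 + (1−q)·(-3) = 3q - 3
  the predator's expected payoff from hunt Forest: q·(-7) + (1−q)·6 = -13q + 6
  3q - 3 = -13q + 6  ⇒  16q = 9  ⇒  q = 9/16.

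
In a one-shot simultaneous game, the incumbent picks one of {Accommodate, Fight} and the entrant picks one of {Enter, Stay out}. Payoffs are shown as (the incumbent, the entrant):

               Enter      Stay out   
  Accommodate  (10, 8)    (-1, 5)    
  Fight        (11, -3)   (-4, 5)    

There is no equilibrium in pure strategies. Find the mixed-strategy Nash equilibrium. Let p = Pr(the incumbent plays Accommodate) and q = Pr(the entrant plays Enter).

p = 8/11, q = 3/4

For the entrant to be willing to mix, the entrant must be indifferent between Enter and Stay out, which pins down the incumbent's mix.
  the entrant's payoff to Enter: p·8 + (1−p)·(-3) = 11p - 3
  the entrant's payoff to Stay out: p·5 + (1−p)·5 = 5
  11p - 3 = 5  ⇒  11p = 8  ⇒  p = 8/11.
In a mixed equilibrium the incumbent is indifferent between Accommodate and Fight; this condition fixes q.
  the incumbent's payoff to Accommodate: q·10 + (1−q)·(-1) = 11q - 1
  the incumbent's payoff to Fight: q·11 + (1−q)·(-4) = 15q - 4
  11q - 1 = 15q - 4  ⇒  -4q = -3  ⇒  q = 3/4.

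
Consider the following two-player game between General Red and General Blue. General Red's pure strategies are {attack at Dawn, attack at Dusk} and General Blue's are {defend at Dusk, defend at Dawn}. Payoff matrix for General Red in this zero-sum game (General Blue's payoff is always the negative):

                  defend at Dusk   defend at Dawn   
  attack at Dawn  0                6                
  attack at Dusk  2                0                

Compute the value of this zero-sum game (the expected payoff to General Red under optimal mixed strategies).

Set General Red's expected payoff from attack at Dawn equal to that from attack at Dusk:
  General Red's payoff to attack at Dawn: q·0 + (1−q)·6 = -6q + 6
  General Red's payoff to attack at Dusk: q·2 + (1−q)·0 = 2q
  -6q + 6 = 2q  ⇒  -8q = -6  ⇒  q = 3/4.
The value is General Red's expected payoff against this mix (using attack at Dawn): (3/4)·0 + (1/4)·6 = 3/2.

v = 3/2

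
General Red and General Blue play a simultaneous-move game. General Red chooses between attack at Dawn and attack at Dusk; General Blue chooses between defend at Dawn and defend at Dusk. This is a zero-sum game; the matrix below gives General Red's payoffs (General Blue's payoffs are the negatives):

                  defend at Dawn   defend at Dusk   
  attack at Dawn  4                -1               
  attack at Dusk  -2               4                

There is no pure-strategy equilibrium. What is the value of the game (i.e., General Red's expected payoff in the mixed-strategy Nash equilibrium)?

v = 14/11

For General Red to be willing to mix, General Red must be indifferent between attack at Dawn and attack at Dusk, which pins down General Blue's mix.
  General Red's expected payoff from attack at Dawn: q·4 + (1−q)·(-1) = 5q - 1
  General Red's expected payoff from attack at Dusk: q·(-2) + (1−q)·4 = -6q + 4
  5q - 1 = -6q + 4  ⇒  11q = 5  ⇒  q = 5/11.
The value is General Red's expected payoff against this mix (using attack at Dawn): (5/11)·4 + (6/11)·(-1) = 14/11.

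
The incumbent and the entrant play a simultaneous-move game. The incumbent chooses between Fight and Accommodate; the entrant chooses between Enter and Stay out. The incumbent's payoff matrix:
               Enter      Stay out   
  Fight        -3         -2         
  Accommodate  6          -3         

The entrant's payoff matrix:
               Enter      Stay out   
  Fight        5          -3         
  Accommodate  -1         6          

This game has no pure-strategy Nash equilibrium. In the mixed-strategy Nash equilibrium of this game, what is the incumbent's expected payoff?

-21/10

For the incumbent to be willing to mix, the incumbent must be indifferent between Fight and Accommodate, which pins down the entrant's mix.
  the incumbent's payoff to Fight: q·(-3) + (1−q)·(-2) = -q - 2
  the incumbent's payoff to Accommodate: q·6 + (1−q)·(-3) = 9q - 3
  -q - 2 = 9q - 3  ⇒  -10q = -1  ⇒  q = 1/10.
At equilibrium the incumbent is indifferent across rows, so the incumbent's payoff equals the payoff from Fight: (1/10)·(-3) + (9/10)·(-2) = -21/10.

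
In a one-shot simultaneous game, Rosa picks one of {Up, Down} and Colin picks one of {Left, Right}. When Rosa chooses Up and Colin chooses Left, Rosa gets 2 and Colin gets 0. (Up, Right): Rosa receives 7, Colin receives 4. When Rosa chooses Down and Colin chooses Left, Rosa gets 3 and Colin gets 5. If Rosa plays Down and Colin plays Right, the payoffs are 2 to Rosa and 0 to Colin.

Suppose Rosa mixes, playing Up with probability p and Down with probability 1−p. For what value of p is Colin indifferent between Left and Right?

For Colin to be willing to mix, Colin must be indifferent between Left and Right, which pins down Rosa's mix.
  Colin's payoff to Left: p·0 + (1−p)·5 = -5p + 5
  Colin's payoff to Right: p·4 + (1−p)·0 = 4p
  -5p + 5 = 4p  ⇒  -9p = -5  ⇒  p = 5/9.

p = 5/9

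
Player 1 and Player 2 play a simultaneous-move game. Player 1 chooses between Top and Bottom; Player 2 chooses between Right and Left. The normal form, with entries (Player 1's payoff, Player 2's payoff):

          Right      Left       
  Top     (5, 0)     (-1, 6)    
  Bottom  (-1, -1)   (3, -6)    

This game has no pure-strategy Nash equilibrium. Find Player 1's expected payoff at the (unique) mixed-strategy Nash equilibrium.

Set Player 1's expected payoff from Top equal to that from Bottom:
  Player 1's payoff to Top: q·5 + (1−q)·(-1) = 6q - 1
  Player 1's payoff to Bottom: q·(-1) + (1−q)·3 = -4q + 3
  6q - 1 = -4q + 3  ⇒  10q = 4  ⇒  q = 2/5.
At equilibrium Player 1 is indifferent across rows, so Player 1's payoff equals the payoff from Top: (2/5)·5 + (3/5)·(-1) = 7/5.

7/5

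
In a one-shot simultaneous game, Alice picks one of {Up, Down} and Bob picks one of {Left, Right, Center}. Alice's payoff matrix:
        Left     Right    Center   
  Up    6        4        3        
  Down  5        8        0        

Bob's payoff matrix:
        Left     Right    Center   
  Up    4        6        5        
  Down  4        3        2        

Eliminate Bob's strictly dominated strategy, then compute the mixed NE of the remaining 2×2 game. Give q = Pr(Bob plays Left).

q = 4/5

Bob's strategy Center is strictly dominated by Right: 6 > 5 and 3 > 2. Eliminate Center.
Bob's mix must leave Alice indifferent between Up and Down.
  Alice's expected payoff from Up: q·6 + (1−q)·4 = 2q + 4
  Alice's expected payoff from Down: q·5 + (1−q)·8 = -3q + 8
  2q + 4 = -3q + 8  ⇒  5q = 4  ⇒  q = 4/5.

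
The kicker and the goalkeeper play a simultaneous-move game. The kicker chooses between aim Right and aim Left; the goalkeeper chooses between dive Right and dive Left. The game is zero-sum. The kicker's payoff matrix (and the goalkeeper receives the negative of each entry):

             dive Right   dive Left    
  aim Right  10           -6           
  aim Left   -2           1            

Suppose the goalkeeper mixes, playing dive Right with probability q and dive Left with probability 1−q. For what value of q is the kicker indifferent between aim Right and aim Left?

q = 7/19

The kicker's indifference between aim Right and aim Left determines the goalkeeper's mixing probability q:
  the kicker's expected payoff from aim Right: q·10 + (1−q)·(-6) = 16q - 6
  the kicker's expected payoff from aim Left: q·(-2) + (1−q)·1 = -3q + 1
  16q - 6 = -3q + 1  ⇒  19q = 7  ⇒  q = 7/19.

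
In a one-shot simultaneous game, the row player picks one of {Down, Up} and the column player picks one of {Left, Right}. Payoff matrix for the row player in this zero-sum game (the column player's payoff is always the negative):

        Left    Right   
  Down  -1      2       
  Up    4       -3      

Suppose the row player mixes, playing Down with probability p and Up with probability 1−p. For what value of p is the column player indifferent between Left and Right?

p = 7/10

For the column player to be willing to mix, the column player must be indifferent between Left and Right, which pins down the row player's mix.
  the column player's payoff to Left: p·1 + (1−p)·(-4) = 5p - 4
  the column player's payoff to Right: p·(-2) + (1−p)·3 = -5p + 3
  5p - 4 = -5p + 3  ⇒  10p = 7  ⇒  p = 7/10.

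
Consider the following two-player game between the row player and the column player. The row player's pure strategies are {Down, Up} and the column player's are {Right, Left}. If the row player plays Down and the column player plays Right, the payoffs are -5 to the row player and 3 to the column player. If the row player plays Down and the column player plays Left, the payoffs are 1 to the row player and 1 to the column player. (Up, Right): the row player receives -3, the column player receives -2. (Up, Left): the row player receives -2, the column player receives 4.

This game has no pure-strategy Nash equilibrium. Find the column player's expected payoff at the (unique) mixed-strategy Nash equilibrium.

Set the column player's expected payoff from Right equal to that from Left:
  the column player's payoff from Right: p·3 + (1−p)·(-2) = 5p - 2
  the column player's payoff from Left: p·1 + (1−p)·4 = -3p + 4
  5p - 2 = -3p + 4  ⇒  8p = 6  ⇒  p = 3/4.
At equilibrium the column player is indifferent across columns, so the column player's payoff equals the payoff from Right: (3/4)·3 + (1/4)·(-2) = 7/4.

7/4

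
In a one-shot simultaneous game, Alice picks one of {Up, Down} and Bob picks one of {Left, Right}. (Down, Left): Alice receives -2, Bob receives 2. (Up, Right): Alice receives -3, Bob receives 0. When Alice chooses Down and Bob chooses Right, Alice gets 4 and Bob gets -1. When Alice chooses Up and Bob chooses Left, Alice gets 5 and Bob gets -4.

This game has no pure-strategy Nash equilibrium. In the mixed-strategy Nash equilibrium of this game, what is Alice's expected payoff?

Bob's mix must leave Alice indifferent between Up and Down.
  Alice's expected payoff from Up: q·5 + (1−q)·(-3) = 8q - 3
  Alice's expected payoff from Down: q·(-2) + (1−q)·4 = -6q + 4
  8q - 3 = -6q + 4  ⇒  14q = 7  ⇒  q = 1/2.
At equilibrium Alice is indifferent across rows, so Alice's payoff equals the payoff from Up: (1/2)·5 + (1/2)·(-3) = 1.

1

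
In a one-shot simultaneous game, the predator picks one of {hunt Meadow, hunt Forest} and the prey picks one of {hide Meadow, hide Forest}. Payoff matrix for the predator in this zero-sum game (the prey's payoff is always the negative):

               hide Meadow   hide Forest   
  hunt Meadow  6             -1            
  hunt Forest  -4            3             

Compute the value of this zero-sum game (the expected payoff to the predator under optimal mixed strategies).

v = 1

Set the predator's expected payoff from hunt Meadow equal to that from hunt Forest:
  the predator's expected payoff from hunt Meadow: q·6 + (1−q)·(-1) = 7q - 1
  the predator's expected payoff from hunt Forest: q·(-4) + (1−q)·3 = -7q + 3
  7q - 1 = -7q + 3  ⇒  14q = 4  ⇒  q = 2/7.
The value is the predator's expected payoff against this mix (using hunt Meadow): (2/7)·6 + (5/7)·(-1) = 1.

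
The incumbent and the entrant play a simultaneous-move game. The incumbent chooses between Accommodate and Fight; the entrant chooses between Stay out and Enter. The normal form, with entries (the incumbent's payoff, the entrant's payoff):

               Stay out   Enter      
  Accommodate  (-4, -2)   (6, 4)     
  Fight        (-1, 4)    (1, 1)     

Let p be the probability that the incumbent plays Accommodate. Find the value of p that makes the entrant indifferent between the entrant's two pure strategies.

p = 1/3

For the entrant to be willing to mix, the entrant must be indifferent between Stay out and Enter, which pins down the incumbent's mix.
  the entrant's payoff from Stay out: p·(-2) + (1−p)·4 = -6p + 4
  the entrant's payoff from Enter: p·4 + (1−p)·1 = 3p + 1
  -6p + 4 = 3p + 1  ⇒  -9p = -3  ⇒  p = 1/3.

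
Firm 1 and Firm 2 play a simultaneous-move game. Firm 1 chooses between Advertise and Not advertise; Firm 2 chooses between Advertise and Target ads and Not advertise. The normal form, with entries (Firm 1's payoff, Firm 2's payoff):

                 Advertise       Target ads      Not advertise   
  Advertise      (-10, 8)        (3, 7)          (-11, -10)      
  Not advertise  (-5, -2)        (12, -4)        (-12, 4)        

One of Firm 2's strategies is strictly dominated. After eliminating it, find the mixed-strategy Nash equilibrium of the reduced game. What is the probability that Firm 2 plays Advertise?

q = 1/6

Firm 2's strategy Target ads is strictly dominated by Advertise: 8 > 7 and -2 > -4. Eliminate Target ads.
Set Firm 1's expected payoff from Advertise equal to that from Not advertise:
  Firm 1's payoff to Advertise: q·(-10) + (1−q)·(-11) = q - 11
  Firm 1's payoff to Not advertise: q·(-5) + (1−q)·(-12) = 7q - 12
  q - 11 = 7q - 12  ⇒  -6q = -1  ⇒  q = 1/6.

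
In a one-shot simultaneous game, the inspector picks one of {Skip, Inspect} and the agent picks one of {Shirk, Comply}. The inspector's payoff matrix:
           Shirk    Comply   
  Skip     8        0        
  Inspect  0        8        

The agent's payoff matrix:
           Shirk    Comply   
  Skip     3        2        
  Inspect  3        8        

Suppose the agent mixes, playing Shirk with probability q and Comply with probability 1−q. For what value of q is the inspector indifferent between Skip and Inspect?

Set the inspector's expected payoff from Skip equal to that from Inspect:
  the inspector's payoff to Skip: q·8 + (1−q)·0 = 8q
  the inspector's payoff to Inspect: q·0 + (1−q)·8 = -8q + 8
  8q = -8q + 8  ⇒  16q = 8  ⇒  q = 1/2.

q = 1/2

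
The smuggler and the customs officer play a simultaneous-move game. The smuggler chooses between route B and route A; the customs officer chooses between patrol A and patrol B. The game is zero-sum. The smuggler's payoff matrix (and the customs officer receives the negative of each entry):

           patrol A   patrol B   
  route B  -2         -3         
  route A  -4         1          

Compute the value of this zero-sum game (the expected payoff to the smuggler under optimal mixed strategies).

In a mixed equilibrium the smuggler is indifferent between route B and route A; this condition fixes q.
  the smuggler's payoff to route B: q·(-2) + (1−q)·(-3) = q - 3
  the smuggler's payoff to route A: q·(-4) + (1−q)·1 = -5q + 1
  q - 3 = -5q + 1  ⇒  6q = 4  ⇒  q = 2/3.
The value is the smuggler's expected payoff against this mix (using route B): (2/3)·(-2) + (1/3)·(-3) = -7/3.

v = -7/3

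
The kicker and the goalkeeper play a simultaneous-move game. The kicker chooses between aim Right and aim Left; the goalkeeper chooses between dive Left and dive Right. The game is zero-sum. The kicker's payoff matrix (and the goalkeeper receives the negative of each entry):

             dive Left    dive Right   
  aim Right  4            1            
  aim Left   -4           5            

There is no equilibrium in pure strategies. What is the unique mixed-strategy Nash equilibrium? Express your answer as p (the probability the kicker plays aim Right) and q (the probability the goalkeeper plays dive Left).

p = 3/4, q = 1/3

For the goalkeeper to be willing to mix, the goalkeeper must be indifferent between dive Left and dive Right, which pins down the kicker's mix.
  the goalkeeper's payoff to dive Left: p·(-4) + (1−p)·4 = -8p + 4
  the goalkeeper's payoff to dive Right: p·(-1) + (1−p)·(-5) = 4p - 5
  -8p + 4 = 4p - 5  ⇒  -12p = -9  ⇒  p = 3/4.
Set the kicker's expected payoff from aim Right equal to that from aim Left:
  the kicker's expected payoff from aim Right: q·4 + (1−q)·1 = 3q + 1
  the kicker's expected payoff from aim Left: q·(-4) + (1−q)·5 = -9q + 5
  3q + 1 = -9q + 5  ⇒  12q = 4  ⇒  q = 1/3.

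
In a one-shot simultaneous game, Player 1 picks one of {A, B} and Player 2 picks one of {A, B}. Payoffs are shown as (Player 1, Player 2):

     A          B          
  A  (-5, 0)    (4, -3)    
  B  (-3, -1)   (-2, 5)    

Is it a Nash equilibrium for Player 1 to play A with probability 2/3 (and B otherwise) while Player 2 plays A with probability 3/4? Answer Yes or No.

Yes

Check Player 2's indifference given Player 1's mix p = 2/3:
  payoff from A = -1/3; payoff from B = -1/3 — equal.
Check Player 1's indifference given Player 2's mix q = 3/4:
  payoff from A = -11/4; payoff from B = -11/4 — equal.
Both players are indifferent, so neither can profitably deviate.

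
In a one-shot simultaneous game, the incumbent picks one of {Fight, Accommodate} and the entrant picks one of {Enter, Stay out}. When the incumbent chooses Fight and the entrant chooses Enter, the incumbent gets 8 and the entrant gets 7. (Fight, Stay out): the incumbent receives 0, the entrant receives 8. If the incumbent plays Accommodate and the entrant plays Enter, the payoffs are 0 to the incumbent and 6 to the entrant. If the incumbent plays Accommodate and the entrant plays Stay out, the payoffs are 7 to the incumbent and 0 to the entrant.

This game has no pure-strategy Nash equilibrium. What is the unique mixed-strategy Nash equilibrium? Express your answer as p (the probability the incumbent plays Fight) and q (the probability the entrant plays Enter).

The entrant's indifference between Enter and Stay out determines the incumbent's mixing probability p:
  the entrant's payoff from Enter: p·7 + (1−p)·6 = p + 6
  the entrant's payoff from Stay out: p·8 + (1−p)·0 = 8p
  p + 6 = 8p  ⇒  -7p = -6  ⇒  p = 6/7.
In a mixed equilibrium the incumbent is indifferent between Fight and Accommodate; this condition fixes q.
  the incumbent's expected payoff from Fight: q·8 + (1−q)·0 = 8q
  the incumbent's expected payoff from Accommodate: q·0 + (1−q)·7 = -7q + 7
  8q = -7q + 7  ⇒  15q = 7  ⇒  q = 7/15.

p = 6/7, q = 7/15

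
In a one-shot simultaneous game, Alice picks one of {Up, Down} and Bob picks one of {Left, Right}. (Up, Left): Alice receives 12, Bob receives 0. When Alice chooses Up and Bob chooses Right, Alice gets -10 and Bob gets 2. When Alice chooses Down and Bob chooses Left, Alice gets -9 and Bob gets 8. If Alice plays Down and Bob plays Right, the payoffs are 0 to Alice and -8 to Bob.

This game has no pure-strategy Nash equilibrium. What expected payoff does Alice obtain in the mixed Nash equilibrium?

Alice's indifference between Up and Down determines Bob's mixing probability q:
  Alice's payoff from Up: q·12 + (1−q)·(-10) = 22q - 10
  Alice's payoff from Down: q·(-9) + (1−q)·0 = -9q
  22q - 10 = -9q  ⇒  31q = 10  ⇒  q = 10/31.
At equilibrium Alice is indifferent across rows, so Alice's payoff equals the payoff from Up: (10/31)·12 + (21/31)·(-10) = -90/31.

-90/31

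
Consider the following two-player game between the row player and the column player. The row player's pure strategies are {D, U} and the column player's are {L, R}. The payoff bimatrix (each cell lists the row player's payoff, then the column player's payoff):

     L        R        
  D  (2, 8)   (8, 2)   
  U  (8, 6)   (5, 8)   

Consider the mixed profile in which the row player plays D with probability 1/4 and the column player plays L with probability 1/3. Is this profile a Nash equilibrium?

Yes

Check the column player's indifference given the row player's mix p = 1/4:
  payoff from L = 13/2; payoff from R = 13/2 — equal.
Check the row player's indifference given the column player's mix q = 1/3:
  payoff from D = 6; payoff from U = 6 — equal.
Both players are indifferent, so neither can profitably deviate.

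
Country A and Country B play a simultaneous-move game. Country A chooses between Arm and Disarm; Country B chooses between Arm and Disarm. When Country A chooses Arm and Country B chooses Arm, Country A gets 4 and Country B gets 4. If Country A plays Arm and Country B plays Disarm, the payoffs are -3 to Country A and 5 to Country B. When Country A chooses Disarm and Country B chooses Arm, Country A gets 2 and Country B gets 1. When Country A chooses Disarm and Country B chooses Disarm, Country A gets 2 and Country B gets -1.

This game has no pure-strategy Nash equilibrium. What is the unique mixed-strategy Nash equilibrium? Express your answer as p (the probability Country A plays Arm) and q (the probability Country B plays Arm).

p = 2/3, q = 5/7

Set Country B's expected payoff from Arm equal to that from Disarm:
  Country B's payoff to Arm: p·4 + (1−p)·1 = 3p + 1
  Country B's payoff to Disarm: p·5 + (1−p)·(-1) = 6p - 1
  3p + 1 = 6p - 1  ⇒  -3p = -2  ⇒  p = 2/3.
In a mixed equilibrium Country A is indifferent between Arm and Disarm; this condition fixes q.
  Country A's expected payoff from Arm: q·4 + (1−q)·(-3) = 7q - 3
  Country A's expected payoff from Disarm: q·2 + (1−q)·2 = 2
  7q - 3 = 2  ⇒  7q = 5  ⇒  q = 5/7.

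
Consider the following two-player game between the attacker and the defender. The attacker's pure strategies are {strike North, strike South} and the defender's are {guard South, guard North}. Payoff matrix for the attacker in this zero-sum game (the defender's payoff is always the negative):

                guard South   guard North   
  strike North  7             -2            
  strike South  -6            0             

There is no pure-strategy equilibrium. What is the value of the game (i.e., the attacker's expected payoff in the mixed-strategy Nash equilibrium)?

The attacker's indifference between strike North and strike South determines the defender's mixing probability q:
  the attacker's payoff to strike North: q·7 + (1−q)·(-2) = 9q - 2
  the attacker's payoff to strike South: q·(-6) + (1−q)·0 = -6q
  9q - 2 = -6q  ⇒  15q = 2  ⇒  q = 2/15.
The value is the attacker's expected payoff against this mix (using strike North): (2/15)·7 + (13/15)·(-2) = -4/5.

v = -4/5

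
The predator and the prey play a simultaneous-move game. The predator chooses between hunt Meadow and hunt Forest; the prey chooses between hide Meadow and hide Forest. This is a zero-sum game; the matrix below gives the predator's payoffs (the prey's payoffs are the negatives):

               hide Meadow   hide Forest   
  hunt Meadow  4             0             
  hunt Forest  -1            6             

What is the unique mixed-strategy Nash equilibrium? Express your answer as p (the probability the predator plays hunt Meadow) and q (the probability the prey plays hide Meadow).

p = 7/11, q = 6/11

The prey's indifference between hide Meadow and hide Forest determines the predator's mixing probability p:
  the prey's payoff to hide Meadow: p·(-4) + (1−p)·1 = -5p + 1
  the prey's payoff to hide Forest: p·0 + (1−p)·(-6) = 6p - 6
  -5p + 1 = 6p - 6  ⇒  -11p = -7  ⇒  p = 7/11.
For the predator to be willing to mix, the predator must be indifferent between hunt Meadow and hunt Forest, which pins down the prey's mix.
  the predator's payoff from hunt Meadow: q·4 + (1−q)·0 = 4q
  the predator's payoff from hunt Forest: q·(-1) + (1−q)·6 = -7q + 6
  4q = -7q + 6  ⇒  11q = 6  ⇒  q = 6/11.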